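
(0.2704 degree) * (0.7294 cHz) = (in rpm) 0.0003287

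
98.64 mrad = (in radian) 0.09864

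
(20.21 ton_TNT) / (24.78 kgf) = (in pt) 9.864e+11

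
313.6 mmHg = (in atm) 0.4126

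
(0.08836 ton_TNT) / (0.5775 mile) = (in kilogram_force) 4.056e+04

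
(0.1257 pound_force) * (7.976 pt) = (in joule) 0.001573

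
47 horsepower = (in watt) 3.505e+04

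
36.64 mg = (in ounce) 0.001292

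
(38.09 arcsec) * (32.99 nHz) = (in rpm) 5.818e-11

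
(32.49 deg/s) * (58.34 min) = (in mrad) 1.985e+06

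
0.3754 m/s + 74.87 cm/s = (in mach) 0.003301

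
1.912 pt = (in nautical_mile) 3.642e-07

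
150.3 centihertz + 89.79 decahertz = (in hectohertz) 8.994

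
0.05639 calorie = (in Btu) 0.0002236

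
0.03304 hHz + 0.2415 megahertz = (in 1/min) 1.449e+07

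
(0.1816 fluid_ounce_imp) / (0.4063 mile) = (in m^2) 7.891e-09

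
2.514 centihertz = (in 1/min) 1.508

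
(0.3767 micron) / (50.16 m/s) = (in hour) 2.086e-12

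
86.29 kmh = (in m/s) 23.97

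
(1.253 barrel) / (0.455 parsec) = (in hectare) 1.419e-21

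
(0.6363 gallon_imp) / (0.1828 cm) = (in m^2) 1.582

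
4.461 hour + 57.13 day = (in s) 4.952e+06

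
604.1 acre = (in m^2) 2.445e+06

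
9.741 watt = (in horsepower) 0.01306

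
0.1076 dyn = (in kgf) 1.097e-07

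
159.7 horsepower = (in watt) 1.191e+05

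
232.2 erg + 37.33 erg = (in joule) 2.695e-05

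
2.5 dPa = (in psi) 3.626e-05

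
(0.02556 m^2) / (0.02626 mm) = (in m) 973.3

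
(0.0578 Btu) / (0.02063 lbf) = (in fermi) 6.645e+17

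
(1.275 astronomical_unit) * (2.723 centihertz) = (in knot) 1.01e+10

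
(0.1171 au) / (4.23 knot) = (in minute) 1.342e+08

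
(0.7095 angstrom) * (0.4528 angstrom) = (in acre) 7.939e-25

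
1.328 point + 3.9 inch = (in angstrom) 9.953e+08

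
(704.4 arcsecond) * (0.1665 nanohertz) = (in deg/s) 3.258e-11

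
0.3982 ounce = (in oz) 0.3982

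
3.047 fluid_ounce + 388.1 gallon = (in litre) 1469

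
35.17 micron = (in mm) 0.03517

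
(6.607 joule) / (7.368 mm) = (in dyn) 8.967e+07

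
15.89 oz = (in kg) 0.4505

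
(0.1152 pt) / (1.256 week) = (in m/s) 5.35e-11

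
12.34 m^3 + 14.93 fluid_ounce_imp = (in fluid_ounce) 4.173e+05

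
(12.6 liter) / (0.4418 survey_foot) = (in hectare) 9.357e-06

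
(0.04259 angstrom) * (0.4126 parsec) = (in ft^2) 5.837e+05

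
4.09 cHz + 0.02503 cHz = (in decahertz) 0.004115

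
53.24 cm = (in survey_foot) 1.747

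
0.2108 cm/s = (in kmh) 0.007589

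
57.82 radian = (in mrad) 5.782e+04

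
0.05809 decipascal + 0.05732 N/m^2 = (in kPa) 6.313e-05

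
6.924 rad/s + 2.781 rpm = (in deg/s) 413.4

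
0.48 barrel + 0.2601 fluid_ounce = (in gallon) 20.16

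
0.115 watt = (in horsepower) 0.0001542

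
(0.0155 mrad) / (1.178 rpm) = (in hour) 3.49e-08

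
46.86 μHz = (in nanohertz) 4.686e+04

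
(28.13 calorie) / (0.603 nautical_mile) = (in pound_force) 0.02369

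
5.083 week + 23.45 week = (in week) 28.53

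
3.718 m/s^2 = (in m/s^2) 3.718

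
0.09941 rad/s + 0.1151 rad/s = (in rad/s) 0.2145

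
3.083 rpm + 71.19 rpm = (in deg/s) 445.6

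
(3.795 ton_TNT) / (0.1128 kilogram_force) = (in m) 1.435e+10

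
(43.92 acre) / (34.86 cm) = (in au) 3.408e-06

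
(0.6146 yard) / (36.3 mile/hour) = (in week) 5.726e-08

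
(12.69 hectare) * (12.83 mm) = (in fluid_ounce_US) 5.505e+07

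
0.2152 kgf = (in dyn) 2.11e+05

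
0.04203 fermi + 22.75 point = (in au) 5.365e-14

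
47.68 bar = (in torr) 3.576e+04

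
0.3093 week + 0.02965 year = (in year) 0.03558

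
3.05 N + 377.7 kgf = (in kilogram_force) 378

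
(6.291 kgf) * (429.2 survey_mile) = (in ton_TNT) 0.01018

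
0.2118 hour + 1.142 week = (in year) 0.02193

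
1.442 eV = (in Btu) 2.19e-22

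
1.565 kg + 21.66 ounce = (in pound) 4.804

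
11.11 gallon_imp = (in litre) 50.51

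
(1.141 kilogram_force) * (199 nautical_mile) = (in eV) 2.574e+25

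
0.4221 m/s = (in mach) 0.00124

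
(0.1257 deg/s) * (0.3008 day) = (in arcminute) 1.96e+05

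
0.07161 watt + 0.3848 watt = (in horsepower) 0.0006121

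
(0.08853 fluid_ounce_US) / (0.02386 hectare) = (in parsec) 3.556e-25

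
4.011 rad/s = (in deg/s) 229.8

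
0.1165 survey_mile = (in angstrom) 1.875e+12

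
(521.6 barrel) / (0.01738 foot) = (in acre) 3.868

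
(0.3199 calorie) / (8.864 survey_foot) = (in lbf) 0.1114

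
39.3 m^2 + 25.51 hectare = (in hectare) 25.51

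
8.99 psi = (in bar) 0.6198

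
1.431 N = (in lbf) 0.3217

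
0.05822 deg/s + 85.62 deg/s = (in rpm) 14.28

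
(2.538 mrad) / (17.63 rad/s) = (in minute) 2.399e-06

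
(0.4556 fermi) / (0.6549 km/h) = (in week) 4.141e-21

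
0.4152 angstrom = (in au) 2.775e-22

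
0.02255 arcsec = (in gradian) 6.96e-06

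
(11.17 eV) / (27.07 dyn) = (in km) 6.611e-18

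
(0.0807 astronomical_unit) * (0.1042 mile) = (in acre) 5.003e+08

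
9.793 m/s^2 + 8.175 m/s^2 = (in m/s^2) 17.97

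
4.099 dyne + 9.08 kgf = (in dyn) 8.904e+06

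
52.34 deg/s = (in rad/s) 0.9135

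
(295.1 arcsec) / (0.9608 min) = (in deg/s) 0.001422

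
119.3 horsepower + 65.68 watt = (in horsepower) 119.4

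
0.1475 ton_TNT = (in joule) 6.171e+08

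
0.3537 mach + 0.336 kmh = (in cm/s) 1.205e+04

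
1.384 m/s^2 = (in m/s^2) 1.384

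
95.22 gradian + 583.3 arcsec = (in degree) 85.86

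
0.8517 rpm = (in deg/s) 5.11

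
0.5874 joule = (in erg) 5.874e+06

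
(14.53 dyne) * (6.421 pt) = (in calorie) 7.866e-08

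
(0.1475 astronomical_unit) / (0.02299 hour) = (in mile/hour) 5.964e+08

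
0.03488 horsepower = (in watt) 26.01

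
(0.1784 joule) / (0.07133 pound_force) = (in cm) 56.23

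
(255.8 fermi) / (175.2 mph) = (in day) 3.78e-20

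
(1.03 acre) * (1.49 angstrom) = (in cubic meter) 6.211e-07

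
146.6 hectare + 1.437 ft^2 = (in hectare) 146.6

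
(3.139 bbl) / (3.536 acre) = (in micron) 34.88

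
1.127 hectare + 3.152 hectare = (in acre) 10.57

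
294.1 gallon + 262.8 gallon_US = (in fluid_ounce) 7.128e+04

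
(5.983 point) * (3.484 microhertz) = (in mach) 2.16e-11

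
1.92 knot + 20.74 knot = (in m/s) 11.66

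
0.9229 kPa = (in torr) 6.922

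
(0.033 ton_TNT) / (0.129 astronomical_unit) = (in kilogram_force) 0.0007296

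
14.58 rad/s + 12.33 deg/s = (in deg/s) 847.7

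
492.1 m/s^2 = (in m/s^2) 492.1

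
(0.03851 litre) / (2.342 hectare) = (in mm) 1.644e-06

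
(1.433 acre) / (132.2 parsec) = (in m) 1.422e-15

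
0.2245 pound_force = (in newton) 0.9986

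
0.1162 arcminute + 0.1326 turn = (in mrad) 833.2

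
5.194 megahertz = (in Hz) 5.194e+06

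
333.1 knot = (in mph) 383.3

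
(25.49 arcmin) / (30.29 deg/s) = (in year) 4.447e-10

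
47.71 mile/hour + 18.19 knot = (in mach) 0.09012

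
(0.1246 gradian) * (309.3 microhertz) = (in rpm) 5.781e-06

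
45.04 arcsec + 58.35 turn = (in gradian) 2.334e+04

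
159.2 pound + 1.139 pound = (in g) 7.273e+04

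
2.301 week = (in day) 16.11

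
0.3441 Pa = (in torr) 0.002581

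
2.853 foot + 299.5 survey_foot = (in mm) 9.216e+04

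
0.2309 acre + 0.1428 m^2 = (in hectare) 0.09346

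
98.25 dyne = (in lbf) 0.0002209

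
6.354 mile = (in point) 2.899e+07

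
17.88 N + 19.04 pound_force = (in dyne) 1.026e+07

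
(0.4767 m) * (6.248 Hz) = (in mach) 0.008747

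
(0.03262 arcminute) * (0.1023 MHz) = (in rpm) 9.27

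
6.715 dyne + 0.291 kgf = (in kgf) 0.291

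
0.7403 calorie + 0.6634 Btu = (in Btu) 0.6663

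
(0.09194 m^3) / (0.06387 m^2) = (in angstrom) 1.439e+10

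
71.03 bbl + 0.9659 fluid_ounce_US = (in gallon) 2983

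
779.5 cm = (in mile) 0.004844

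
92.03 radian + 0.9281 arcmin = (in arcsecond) 1.898e+07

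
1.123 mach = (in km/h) 1377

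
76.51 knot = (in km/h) 141.7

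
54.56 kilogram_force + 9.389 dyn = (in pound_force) 120.3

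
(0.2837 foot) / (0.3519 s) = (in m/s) 0.2457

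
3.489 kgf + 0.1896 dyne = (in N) 34.22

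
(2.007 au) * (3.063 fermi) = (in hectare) 9.196e-08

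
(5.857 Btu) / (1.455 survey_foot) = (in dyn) 1.393e+09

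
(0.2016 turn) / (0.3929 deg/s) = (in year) 5.857e-06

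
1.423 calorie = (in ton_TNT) 1.423e-09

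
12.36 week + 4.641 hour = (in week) 12.39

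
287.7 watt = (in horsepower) 0.3858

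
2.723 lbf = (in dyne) 1.211e+06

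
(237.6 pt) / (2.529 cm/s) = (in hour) 0.0009207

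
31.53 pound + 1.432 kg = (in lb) 34.69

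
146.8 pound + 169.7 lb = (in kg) 143.6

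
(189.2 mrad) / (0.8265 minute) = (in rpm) 0.03643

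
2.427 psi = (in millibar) 167.3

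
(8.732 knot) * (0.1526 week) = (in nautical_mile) 223.9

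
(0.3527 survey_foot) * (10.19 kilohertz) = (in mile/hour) 2450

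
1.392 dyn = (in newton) 1.392e-05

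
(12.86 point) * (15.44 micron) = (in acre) 1.731e-11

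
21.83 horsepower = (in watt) 1.628e+04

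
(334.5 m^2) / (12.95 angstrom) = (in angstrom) 2.583e+21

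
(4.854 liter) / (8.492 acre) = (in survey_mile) 8.777e-11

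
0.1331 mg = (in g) 0.0001331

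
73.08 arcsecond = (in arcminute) 1.218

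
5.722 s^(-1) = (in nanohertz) 5.722e+09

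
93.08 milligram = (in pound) 0.0002052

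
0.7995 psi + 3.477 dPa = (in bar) 0.05513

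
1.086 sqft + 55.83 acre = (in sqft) 2.432e+06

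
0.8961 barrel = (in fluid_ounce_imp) 5014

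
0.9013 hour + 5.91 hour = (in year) 0.0007775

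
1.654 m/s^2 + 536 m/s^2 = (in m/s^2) 537.7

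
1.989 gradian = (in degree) 1.79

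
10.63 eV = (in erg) 1.703e-11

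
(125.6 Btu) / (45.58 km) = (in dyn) 2.907e+05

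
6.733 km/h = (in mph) 4.184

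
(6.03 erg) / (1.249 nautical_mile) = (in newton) 2.607e-10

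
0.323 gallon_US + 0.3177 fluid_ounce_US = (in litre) 1.232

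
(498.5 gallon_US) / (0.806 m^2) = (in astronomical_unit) 1.565e-11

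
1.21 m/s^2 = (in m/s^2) 1.21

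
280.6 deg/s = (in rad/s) 4.897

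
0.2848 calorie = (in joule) 1.192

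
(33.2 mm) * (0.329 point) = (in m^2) 3.853e-06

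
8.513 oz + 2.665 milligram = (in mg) 2.413e+05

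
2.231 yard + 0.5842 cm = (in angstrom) 2.046e+10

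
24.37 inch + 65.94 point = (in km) 0.0006423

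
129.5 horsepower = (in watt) 9.657e+04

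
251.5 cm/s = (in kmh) 9.054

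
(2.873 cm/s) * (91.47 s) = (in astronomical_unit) 1.757e-11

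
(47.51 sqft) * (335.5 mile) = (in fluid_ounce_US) 8.058e+10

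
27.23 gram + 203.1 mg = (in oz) 0.9677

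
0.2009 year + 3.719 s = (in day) 73.33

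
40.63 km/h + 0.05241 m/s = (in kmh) 40.82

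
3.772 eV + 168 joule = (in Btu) 0.1592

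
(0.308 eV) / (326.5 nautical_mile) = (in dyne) 8.161e-21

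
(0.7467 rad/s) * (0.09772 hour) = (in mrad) 2.627e+05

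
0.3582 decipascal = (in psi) 5.195e-06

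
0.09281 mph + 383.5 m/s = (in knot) 745.5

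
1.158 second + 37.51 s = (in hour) 0.01074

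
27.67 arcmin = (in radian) 0.008049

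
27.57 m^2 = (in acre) 0.006813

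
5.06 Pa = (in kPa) 0.00506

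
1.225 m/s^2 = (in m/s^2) 1.225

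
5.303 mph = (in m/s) 2.371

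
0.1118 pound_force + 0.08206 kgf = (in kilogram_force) 0.1328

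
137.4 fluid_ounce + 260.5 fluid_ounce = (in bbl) 0.07401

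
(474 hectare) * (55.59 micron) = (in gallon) 6.961e+04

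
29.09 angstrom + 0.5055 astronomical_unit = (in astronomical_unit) 0.5055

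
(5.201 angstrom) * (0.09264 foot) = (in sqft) 1.581e-10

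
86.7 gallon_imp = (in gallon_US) 104.1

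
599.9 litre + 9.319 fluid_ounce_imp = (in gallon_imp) 132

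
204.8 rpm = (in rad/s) 21.45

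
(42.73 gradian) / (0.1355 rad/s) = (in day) 5.733e-05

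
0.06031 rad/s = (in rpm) 0.5759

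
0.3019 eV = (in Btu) 4.585e-23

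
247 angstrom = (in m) 2.47e-08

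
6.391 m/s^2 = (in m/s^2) 6.391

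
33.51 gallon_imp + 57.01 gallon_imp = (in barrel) 2.588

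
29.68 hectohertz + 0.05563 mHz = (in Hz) 2968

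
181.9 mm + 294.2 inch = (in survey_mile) 0.004756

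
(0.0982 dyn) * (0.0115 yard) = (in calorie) 2.468e-09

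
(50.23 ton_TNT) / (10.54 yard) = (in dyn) 2.181e+15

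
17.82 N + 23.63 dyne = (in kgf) 1.817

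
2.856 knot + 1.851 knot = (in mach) 0.007112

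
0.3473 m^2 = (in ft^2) 3.738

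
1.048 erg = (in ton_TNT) 2.505e-17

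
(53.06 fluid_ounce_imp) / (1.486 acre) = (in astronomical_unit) 1.676e-18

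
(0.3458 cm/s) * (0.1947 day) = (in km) 0.05817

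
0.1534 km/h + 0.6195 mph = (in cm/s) 31.96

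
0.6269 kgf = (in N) 6.148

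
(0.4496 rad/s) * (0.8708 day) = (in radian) 3.383e+04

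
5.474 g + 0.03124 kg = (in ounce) 1.295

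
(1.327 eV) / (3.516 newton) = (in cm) 6.047e-18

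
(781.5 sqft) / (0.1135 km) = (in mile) 0.0003975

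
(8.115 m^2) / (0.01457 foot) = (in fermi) 1.827e+18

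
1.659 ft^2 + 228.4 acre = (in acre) 228.4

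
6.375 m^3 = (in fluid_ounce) 2.156e+05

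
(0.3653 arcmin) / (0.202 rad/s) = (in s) 0.000526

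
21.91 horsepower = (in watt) 1.634e+04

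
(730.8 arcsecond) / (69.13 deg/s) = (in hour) 8.157e-07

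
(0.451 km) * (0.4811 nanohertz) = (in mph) 4.854e-07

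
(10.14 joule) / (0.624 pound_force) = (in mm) 3653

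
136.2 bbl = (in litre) 2.165e+04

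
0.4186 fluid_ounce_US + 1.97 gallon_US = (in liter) 7.47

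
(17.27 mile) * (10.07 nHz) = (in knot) 0.000544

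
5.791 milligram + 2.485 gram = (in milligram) 2491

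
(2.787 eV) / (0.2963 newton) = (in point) 4.272e-15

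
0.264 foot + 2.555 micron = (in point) 228.1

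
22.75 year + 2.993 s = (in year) 22.75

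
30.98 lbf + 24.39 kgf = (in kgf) 38.44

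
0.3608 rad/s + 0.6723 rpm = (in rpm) 4.118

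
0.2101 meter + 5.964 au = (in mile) 5.544e+08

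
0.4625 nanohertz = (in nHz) 0.4625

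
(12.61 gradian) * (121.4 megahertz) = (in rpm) 2.296e+08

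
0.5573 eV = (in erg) 8.929e-13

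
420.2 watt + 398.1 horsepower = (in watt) 2.973e+05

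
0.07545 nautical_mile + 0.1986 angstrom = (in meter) 139.7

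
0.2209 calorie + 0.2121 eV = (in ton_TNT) 2.209e-10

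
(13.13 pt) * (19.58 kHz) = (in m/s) 90.69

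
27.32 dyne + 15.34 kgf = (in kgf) 15.34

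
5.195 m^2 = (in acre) 0.001284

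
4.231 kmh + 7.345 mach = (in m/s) 2502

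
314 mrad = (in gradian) 19.99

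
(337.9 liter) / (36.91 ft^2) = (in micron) 9.854e+04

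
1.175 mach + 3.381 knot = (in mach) 1.18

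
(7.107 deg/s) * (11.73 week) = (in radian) 8.8e+05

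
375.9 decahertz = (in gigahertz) 3.759e-06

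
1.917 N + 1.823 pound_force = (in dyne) 1.003e+06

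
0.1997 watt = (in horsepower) 0.0002678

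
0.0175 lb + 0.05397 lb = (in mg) 3.242e+04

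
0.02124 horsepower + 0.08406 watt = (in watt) 15.92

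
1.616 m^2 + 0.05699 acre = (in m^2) 232.2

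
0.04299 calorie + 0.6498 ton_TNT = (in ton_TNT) 0.6498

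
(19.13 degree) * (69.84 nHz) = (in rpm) 2.227e-07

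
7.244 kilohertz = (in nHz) 7.244e+12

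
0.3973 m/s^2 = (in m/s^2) 0.3973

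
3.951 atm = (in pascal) 4.003e+05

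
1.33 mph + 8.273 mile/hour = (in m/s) 4.293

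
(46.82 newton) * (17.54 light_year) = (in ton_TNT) 1.857e+09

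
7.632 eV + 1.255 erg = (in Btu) 1.19e-10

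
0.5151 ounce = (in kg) 0.0146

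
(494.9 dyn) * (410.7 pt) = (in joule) 0.000717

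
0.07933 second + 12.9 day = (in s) 1.115e+06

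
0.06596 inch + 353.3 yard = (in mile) 0.2007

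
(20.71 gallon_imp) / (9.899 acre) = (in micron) 2.35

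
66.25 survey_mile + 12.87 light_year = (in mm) 1.218e+20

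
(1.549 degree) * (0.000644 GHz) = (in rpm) 1.663e+05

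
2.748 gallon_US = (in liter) 10.4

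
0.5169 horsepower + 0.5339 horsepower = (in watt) 783.6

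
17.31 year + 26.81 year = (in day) 1.61e+04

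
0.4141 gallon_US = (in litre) 1.568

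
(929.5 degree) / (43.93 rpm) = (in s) 3.526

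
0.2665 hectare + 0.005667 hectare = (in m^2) 2722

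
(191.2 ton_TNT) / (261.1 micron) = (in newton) 3.064e+15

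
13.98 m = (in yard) 15.29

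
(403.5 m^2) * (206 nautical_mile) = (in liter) 1.539e+11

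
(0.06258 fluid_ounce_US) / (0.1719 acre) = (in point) 7.541e-06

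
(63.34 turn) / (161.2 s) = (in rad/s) 2.469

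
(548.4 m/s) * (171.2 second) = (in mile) 58.34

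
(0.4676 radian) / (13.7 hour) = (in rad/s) 9.481e-06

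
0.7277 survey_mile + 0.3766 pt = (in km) 1.171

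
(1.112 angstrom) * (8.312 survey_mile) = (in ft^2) 1.601e-05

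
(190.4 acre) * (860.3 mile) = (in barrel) 6.71e+12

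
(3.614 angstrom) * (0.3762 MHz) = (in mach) 3.993e-07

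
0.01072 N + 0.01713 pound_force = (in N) 0.08692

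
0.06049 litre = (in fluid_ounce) 2.045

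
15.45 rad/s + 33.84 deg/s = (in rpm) 153.2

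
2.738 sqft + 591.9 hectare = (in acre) 1463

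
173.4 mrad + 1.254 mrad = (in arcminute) 600.4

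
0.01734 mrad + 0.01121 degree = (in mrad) 0.213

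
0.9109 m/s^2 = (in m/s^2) 0.9109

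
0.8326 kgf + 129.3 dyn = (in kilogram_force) 0.8327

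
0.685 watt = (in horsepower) 0.0009186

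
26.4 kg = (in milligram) 2.64e+07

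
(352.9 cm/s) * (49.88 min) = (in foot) 3.465e+04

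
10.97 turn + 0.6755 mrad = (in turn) 10.97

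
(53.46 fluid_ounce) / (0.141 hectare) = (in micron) 1.121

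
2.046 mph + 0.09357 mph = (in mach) 0.002809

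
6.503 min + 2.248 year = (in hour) 1.969e+04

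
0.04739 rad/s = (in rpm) 0.4525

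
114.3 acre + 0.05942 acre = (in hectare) 46.28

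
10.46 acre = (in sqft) 4.556e+05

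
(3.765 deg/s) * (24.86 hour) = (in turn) 936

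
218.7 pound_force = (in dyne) 9.728e+07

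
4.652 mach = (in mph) 3543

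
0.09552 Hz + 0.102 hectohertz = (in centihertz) 1030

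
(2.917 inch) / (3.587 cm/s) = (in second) 2.066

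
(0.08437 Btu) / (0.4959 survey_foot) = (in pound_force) 132.4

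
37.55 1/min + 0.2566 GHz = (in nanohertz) 2.566e+17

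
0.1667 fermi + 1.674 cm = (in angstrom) 1.674e+08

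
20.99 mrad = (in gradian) 1.336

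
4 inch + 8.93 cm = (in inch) 7.516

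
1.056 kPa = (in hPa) 10.56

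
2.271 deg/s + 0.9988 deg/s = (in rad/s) 0.05707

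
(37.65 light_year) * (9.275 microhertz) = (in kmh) 1.189e+13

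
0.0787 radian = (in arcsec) 1.623e+04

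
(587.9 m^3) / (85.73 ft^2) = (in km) 0.07381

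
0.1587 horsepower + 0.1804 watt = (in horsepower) 0.1589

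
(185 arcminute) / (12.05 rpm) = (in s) 0.04265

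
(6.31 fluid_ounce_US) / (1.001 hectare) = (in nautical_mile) 1.007e-11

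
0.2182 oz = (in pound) 0.01364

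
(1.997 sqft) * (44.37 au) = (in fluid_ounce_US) 4.164e+16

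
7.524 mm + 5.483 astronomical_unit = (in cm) 8.202e+13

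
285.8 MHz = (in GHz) 0.2858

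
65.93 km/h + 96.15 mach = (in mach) 96.2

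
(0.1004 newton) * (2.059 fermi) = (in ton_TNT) 4.941e-26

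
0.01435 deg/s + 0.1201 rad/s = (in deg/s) 6.896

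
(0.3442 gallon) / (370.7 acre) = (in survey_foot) 2.849e-09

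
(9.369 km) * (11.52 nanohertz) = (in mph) 0.0002414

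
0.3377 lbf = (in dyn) 1.502e+05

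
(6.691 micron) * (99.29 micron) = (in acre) 1.642e-13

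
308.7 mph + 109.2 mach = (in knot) 7.255e+04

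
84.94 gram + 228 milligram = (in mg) 8.517e+04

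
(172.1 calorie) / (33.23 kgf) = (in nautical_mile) 0.001193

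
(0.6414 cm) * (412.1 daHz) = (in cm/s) 2643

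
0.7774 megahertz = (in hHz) 7774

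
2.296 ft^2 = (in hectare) 2.133e-05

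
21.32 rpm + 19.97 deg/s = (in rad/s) 2.581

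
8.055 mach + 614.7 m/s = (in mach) 9.86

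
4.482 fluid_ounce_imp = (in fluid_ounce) 4.306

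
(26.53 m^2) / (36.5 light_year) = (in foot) 2.521e-16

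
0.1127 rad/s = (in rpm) 1.076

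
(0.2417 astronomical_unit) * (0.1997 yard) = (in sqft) 7.107e+10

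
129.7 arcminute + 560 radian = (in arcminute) 1.925e+06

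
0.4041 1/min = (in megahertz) 6.735e-09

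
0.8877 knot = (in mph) 1.022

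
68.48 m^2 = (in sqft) 737.1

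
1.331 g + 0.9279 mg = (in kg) 0.001332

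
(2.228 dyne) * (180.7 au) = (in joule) 6.023e+08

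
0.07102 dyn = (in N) 7.102e-07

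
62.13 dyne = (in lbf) 0.0001397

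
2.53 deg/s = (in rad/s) 0.04416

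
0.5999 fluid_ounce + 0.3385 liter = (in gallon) 0.09411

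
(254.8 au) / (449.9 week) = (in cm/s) 1.401e+07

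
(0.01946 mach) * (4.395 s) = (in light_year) 3.078e-15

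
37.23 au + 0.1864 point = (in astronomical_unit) 37.23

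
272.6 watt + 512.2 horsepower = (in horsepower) 512.6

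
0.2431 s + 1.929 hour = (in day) 0.08038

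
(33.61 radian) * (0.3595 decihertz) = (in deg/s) 69.23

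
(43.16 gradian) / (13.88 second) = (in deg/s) 2.799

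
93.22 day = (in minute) 1.342e+05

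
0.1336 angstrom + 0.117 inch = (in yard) 0.00325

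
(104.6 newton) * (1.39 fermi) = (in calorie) 3.475e-14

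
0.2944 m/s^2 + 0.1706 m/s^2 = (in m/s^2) 0.465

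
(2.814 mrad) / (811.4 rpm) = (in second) 3.312e-05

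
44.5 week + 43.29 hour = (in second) 2.707e+07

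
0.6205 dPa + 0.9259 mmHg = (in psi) 0.01791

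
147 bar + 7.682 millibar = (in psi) 2132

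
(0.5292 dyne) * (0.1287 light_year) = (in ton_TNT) 1.54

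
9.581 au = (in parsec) 4.645e-05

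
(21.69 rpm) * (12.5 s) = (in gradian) 1807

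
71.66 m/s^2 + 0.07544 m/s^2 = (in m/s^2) 71.74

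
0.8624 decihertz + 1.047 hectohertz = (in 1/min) 6287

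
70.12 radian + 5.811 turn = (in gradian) 6788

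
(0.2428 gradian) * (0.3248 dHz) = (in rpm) 0.001183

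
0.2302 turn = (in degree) 82.87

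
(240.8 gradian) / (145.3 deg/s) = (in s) 1.492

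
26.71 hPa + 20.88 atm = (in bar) 21.18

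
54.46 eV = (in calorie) 2.085e-18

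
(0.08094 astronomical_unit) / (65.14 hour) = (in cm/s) 5.163e+06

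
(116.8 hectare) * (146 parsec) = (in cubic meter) 5.262e+24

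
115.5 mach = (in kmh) 1.416e+05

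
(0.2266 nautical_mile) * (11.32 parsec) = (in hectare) 1.466e+16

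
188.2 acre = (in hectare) 76.16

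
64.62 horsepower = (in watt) 4.819e+04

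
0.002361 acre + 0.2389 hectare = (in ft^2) 2.582e+04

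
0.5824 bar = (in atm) 0.5748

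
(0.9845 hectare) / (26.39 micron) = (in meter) 3.731e+08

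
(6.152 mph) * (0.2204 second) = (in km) 0.0006061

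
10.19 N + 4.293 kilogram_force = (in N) 52.29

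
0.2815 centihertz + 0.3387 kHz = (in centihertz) 3.387e+04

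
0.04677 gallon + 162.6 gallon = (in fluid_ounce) 2.082e+04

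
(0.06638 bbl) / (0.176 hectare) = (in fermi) 5.996e+09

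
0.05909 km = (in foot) 193.9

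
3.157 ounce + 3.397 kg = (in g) 3486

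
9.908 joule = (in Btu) 0.009391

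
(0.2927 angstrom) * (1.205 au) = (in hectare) 0.0005276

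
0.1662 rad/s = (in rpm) 1.587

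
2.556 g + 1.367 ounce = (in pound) 0.09107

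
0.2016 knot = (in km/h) 0.3734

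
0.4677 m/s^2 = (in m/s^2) 0.4677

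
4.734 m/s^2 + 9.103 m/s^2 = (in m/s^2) 13.84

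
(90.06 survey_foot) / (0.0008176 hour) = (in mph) 20.86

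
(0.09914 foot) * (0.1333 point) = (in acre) 3.511e-10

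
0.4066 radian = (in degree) 23.3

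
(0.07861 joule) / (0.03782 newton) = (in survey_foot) 6.819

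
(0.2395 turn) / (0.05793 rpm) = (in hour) 0.06891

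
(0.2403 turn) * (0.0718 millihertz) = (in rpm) 0.001035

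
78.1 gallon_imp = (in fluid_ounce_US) 1.201e+04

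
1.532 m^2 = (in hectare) 0.0001532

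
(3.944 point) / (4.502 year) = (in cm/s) 9.8e-10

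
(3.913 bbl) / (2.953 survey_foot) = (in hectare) 6.912e-05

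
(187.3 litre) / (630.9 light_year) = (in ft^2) 3.378e-19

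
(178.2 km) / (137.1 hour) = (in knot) 0.7018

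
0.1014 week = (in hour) 17.04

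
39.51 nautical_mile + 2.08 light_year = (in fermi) 1.968e+31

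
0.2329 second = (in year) 7.385e-09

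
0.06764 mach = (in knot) 44.77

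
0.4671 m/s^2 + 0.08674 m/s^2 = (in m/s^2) 0.5538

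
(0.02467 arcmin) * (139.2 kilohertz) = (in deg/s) 57.23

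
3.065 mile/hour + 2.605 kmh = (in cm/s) 209.4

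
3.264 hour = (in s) 1.175e+04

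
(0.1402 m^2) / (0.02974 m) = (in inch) 185.6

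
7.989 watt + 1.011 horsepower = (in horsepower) 1.022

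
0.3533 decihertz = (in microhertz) 3.533e+04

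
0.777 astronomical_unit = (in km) 1.162e+08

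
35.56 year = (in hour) 3.115e+05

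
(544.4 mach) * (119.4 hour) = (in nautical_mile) 4.302e+07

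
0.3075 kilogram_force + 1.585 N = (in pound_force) 1.034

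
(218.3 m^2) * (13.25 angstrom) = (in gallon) 7.641e-05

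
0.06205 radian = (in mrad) 62.05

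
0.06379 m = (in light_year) 6.743e-18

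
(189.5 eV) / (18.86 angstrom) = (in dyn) 0.00161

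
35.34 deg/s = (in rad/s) 0.6168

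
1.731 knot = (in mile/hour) 1.992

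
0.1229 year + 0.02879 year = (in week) 7.91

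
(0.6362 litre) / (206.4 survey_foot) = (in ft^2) 0.0001089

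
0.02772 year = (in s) 8.742e+05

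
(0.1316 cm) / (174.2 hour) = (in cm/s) 2.098e-07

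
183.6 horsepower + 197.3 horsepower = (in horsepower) 380.9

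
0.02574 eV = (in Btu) 3.909e-24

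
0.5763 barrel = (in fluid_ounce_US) 3098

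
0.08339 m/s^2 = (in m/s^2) 0.08339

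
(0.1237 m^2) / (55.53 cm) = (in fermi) 2.228e+14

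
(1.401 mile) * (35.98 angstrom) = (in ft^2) 8.732e-05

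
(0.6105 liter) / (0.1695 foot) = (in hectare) 1.182e-06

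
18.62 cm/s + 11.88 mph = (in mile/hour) 12.3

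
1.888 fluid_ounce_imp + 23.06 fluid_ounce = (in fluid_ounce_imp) 25.89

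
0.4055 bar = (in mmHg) 304.2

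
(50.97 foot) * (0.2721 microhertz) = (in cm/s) 0.0004227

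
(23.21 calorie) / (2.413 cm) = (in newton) 4024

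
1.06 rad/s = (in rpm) 10.12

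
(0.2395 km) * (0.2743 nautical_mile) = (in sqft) 1.31e+06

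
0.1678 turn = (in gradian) 67.12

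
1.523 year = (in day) 555.9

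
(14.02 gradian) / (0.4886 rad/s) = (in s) 0.4507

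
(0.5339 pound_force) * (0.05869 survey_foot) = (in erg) 4.248e+05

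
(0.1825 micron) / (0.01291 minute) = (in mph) 5.27e-07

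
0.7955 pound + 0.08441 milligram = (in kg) 0.3608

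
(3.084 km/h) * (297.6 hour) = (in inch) 3.613e+07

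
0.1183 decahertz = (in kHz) 0.001183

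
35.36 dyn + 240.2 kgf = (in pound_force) 529.6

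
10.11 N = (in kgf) 1.031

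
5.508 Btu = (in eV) 3.627e+22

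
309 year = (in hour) 2.707e+06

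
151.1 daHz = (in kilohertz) 1.511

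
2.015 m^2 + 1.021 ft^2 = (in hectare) 0.000211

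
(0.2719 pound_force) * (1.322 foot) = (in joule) 0.4874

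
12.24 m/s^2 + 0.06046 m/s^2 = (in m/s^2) 12.3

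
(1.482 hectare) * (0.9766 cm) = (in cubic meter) 144.7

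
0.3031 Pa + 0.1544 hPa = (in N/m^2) 15.74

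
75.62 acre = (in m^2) 3.06e+05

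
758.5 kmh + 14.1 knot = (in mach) 0.6401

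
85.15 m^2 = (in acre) 0.02104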